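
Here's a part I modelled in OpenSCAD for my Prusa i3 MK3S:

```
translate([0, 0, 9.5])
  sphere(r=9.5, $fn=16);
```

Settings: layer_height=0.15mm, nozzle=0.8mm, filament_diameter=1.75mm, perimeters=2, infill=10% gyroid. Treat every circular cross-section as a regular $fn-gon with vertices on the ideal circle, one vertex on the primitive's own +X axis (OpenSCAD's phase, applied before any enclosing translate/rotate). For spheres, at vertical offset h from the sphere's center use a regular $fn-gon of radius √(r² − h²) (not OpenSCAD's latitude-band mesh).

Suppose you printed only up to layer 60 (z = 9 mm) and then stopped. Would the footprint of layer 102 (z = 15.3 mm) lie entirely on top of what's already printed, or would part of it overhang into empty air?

entirely on top

Compare the two slices. At z = 9: the r=9.5 sphere contributes a regular 16-gon of circumradius √(9.5²−0.5²) = 9.487 (area = (16/2)·9.487²·sin(360°/16) = 275.53 mm²). At z = 15.3: the r=9.5 sphere contributes a regular 16-gon of circumradius √(9.5²−5.8²) = 7.524 (area = (16/2)·7.524²·sin(360°/16) = 173.31 mm²). Checking containment: the cross-section at z = 15.3 is a subset of the cross-section at z = 9.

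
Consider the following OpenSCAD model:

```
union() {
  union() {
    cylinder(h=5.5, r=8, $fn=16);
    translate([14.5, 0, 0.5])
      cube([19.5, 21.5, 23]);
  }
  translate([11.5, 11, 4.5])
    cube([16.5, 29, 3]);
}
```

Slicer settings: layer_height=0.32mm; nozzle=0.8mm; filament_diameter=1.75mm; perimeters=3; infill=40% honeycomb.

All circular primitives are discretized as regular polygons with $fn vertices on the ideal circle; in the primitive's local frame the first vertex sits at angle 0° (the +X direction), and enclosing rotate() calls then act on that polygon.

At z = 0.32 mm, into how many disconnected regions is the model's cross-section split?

At z = 0.32 mm: the r=8 cylinder gives a regular 16-gon of circumradius 8 (constant along its height); the cube at (14.5, 0) is absent (z outside [0.5, 23.5]); Taking the union: only the r=8 cylinder is present, so the union is just that shape — 1 connected region; the cube at (11.5, 11) is not intersected at this z (z outside [4.5, 7.5]); Combining (union): only that combined region is present, so the union is just that shape — 1 connected region. The result has 1 disconnected region.

1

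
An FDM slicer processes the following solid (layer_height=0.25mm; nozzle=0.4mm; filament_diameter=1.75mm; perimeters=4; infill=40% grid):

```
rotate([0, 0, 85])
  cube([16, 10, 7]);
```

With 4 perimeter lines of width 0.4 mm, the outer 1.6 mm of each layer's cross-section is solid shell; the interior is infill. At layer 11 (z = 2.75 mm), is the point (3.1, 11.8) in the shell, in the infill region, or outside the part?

At z = 2.75 mm: the cube (footprint 16×10) is included at this height; (whole slice rotated 85° about Z — lengths, areas and connectivity unchanged). Overall, the cross-section is a single solid region. Undo the 85° rotation: the query point maps to (12.025, -2.060) in the un-rotated model frame. The nearest boundary edge runs (0.00, 0.00)→(16.00, 0.00); distance from the point to it = 2.06 mm. The point is not inside any of the regions above, so it lies outside the cross-section (2.06 mm from the nearest boundary).

outside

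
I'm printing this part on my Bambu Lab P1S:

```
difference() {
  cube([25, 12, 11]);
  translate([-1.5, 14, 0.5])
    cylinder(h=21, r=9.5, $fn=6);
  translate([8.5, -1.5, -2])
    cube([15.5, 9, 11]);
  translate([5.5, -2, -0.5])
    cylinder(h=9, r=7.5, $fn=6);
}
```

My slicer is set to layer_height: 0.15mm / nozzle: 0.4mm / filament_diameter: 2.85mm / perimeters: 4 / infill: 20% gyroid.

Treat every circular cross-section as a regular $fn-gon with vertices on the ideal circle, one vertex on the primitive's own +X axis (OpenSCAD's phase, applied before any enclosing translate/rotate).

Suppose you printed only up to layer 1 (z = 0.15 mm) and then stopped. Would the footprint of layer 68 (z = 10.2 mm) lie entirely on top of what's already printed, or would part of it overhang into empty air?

part overhangs

Compare the two slices. At z = 0.15: the cube is present — its section is the full 25×12 rectangle (area 300.00 mm²); the cylinder at (-1.5, 14) is absent (z outside [0.5, 21.5]); the cube at (8.5, -1.5) (footprint 15.5×9) is included at this height (area 139.50 mm²); the r=7.5 cylinder at (5.5, -2) gives a regular 6-gon of circumradius 7.5 (constant along its height) (area = (6/2)·7.500²·sin(360°/6) = 146.14 mm²); Subtracting the remaining from the first: starting from the 25×12 cube (300.00 mm²), the 15.5×9 cube at (8.5, -1.5) partially overlaps it — only the 116.25 mm² overlap (of its 139.50 mm²) is removed, clipping the outline; the r=7.5 cylinder at (5.5, -2) partially overlaps it — only the 35.56 mm² overlap (of its 146.14 mm²) is removed, clipping the outline — area = 148.19 mm². At z = 10.2: the cube is present — its section is the full 25×12 rectangle (area 300.00 mm²); the r=9.5 cylinder at (-1.5, 14) contributes a regular 6-gon of circumradius 9.5 (area = (6/2)·9.500²·sin(360°/6) = 234.48 mm²); the cube at (8.5, -1.5) is not intersected at this z (z outside [-2, 9]); the cylinder at (5.5, -2) is not intersected at this z (z outside [-0.5, 8.5]); After the difference (first − rest): starting from the 25×12 cube (300.00 mm²), the r=9.5 cylinder at (-1.5, 14) partially overlaps it — only the 31.43 mm² overlap (of its 234.48 mm²) is removed, clipping the outline — area = 268.57 mm². Checking containment: at z = 10.2 the cross-section extends beyond the z = 0.15 cross-section by about 151.81 mm².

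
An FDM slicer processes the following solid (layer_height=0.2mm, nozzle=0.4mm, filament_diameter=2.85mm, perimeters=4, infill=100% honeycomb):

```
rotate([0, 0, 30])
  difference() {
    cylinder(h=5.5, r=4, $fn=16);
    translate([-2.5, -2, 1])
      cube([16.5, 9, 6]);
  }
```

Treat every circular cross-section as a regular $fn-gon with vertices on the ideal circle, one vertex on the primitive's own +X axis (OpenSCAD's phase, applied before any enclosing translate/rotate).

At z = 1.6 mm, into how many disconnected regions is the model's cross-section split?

At z = 1.6 mm: the r=4 cylinder contributes a regular 16-gon of circumradius 4; the 16.5×9 cube at (-2.5, -2) contributes its full rectangle; After the difference (first − rest): starting from the r=4 cylinder, the 16.5×9 cube at (-2.5, -2) partially overlaps it — only the 33.95 mm² overlap (of its 148.50 mm²) is removed, clipping the outline — 1 connected region; (whole slice rotated 30° about Z — lengths, areas and connectivity unchanged). The result has 1 disconnected region.

1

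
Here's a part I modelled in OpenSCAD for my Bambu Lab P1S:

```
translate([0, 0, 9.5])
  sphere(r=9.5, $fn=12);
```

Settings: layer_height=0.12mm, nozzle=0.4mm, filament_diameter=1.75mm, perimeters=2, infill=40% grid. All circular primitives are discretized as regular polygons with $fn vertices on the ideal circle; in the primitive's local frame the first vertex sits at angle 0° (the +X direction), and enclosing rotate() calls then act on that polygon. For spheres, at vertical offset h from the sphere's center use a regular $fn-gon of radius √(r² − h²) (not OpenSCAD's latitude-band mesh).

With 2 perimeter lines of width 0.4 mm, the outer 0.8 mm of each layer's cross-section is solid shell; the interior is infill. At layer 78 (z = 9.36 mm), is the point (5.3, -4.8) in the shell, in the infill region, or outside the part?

At z = 9.36 mm: the r=9.5 sphere slices to a regular 12-gon of circumradius 9.499 (√(r²−h²) with h=0.14 from center). Overall, the cross-section is a single solid region. The nearest boundary edge runs (4.75, -8.23)→(8.23, -4.75); distance from the point to it = 2.03 mm. The point is inside the cross-section and 2.03 mm from the nearest boundary — more than the 0.8 mm shell width (2 × 0.4), so it's in the infill interior.

infill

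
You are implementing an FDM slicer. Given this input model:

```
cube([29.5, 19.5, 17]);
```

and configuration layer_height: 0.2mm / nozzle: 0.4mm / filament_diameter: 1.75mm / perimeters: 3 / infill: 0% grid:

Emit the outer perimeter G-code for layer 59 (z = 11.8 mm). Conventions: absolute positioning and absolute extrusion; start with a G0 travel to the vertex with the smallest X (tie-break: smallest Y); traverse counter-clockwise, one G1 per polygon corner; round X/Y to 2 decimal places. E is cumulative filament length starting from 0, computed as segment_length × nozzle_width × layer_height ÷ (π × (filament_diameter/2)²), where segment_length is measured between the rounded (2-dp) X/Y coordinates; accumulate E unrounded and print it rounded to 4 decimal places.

G0 X0.00 Y0.00 Z11.80
G1 X29.50 Y0.00 E0.9812
G1 X29.50 Y19.50 E1.6297
G1 X0.00 Y19.50 E2.6109
G1 X0.00 Y0.00 E3.2595

At z = 11.8 mm: the cube (footprint 29.5×19.5) is included at this height. The outline is a single polygon with 4 vertices. Extrusion per mm of travel: 0.4 × 0.2 / (π × 0.875²) = 0.033260. Accumulating E over each segment gives final E = 3.2595.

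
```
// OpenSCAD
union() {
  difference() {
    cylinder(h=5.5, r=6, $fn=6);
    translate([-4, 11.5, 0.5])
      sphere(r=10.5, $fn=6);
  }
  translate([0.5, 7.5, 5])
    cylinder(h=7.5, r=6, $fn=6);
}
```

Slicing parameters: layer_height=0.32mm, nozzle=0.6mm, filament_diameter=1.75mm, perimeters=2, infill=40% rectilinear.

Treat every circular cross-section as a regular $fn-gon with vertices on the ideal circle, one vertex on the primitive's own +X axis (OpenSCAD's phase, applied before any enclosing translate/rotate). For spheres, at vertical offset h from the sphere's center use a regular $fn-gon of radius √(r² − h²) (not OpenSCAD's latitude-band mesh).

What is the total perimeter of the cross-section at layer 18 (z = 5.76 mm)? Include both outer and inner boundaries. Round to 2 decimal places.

At z = 5.76 mm: the cylinder does not reach this height (z outside [0, 5.5]); the r=10.5 sphere at (-4, 11.5) slices to a regular 6-gon of circumradius 9.087 (√(r²−h²) with h=5.26 from center) (perimeter = 2·6·9.087·sin(180°/6) = 54.52 mm); Taking the first minus the rest: the first operand is absent here, so nothing remains; the r=6 cylinder at (0.5, 7.5) contributes a regular 6-gon of circumradius 6 (perimeter = 2·6·6.000·sin(180°/6) = 36.00 mm); Merging all regions: only the r=6 cylinder at (0.5, 7.5) is present, so the union is just that shape — boundary = 36.00 mm. Overall, the cross-section is a single solid region. Total boundary length (outer) = 36.00 mm.

36.00 mm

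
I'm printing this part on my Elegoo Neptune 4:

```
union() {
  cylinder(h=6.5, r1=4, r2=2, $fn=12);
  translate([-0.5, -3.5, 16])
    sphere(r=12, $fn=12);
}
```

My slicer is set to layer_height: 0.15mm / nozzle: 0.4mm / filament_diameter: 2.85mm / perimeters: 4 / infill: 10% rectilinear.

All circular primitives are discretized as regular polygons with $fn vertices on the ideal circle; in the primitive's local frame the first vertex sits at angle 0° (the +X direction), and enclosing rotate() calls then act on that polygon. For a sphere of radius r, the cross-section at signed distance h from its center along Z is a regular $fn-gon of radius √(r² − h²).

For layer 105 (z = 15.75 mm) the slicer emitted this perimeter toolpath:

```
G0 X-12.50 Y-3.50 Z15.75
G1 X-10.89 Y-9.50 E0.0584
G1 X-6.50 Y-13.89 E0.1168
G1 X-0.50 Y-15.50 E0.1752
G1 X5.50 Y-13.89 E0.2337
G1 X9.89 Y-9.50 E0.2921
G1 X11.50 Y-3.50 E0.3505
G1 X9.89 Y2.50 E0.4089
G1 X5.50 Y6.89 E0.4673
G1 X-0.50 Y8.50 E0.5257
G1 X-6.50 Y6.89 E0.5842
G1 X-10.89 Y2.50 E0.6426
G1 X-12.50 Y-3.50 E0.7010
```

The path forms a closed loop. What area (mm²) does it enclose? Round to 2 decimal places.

431.90 mm²

Apply the shoelace formula to the sequence of (X, Y) vertices; enclosed area = 431.90 mm².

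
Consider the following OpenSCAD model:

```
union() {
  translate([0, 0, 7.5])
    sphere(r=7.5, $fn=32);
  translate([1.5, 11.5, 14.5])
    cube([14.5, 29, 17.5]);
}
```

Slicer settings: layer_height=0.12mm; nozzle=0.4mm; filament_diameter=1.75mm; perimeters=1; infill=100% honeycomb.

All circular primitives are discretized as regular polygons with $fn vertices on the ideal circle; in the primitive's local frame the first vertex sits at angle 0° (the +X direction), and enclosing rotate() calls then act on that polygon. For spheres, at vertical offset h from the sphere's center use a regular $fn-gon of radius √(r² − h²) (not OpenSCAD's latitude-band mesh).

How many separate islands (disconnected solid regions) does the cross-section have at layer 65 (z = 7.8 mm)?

At z = 7.8 mm: the sphere: section is a regular 32-gon, circumradius = √(r²−h²) = √(7.5²−0.3²) = 7.494; the cube at (1.5, 11.5) is not intersected at this z (z outside [14.5, 32]); Combining (union): only the r=7.5 sphere is present, so the union is just that shape — 1 connected region. Overall, the cross-section is a single solid region. Island count = 1.

1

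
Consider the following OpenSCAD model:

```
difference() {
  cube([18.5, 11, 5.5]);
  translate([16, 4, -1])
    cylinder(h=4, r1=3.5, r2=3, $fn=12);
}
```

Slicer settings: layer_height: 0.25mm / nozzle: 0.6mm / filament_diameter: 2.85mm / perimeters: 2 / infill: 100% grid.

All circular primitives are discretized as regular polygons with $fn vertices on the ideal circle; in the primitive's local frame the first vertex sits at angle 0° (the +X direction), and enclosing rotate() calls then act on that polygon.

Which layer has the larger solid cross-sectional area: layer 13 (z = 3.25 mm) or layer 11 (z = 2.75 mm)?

Layer 13 (z = 3.25): the 18.5×11 cube contributes its full rectangle (area 203.50 mm²); the cone at (16, 4) is absent (z outside [-1, 3]); Taking the first minus the rest: none of the subtracted shapes is present at this height, so the 18.5×11 cube is unchanged — area = 203.50 mm². So its area = 203.50 mm². Layer 11 (z = 2.75): the cube is present — its section is the full 18.5×11 rectangle (area 203.50 mm²); the cone at (16, 4): at t=0.938 of its height the radius interpolates to r₁+(r₂−r₁)t = 3.031, giving a regular 12-gon of that circumradius (area = (12/2)·3.031²·sin(360°/12) = 27.57 mm²); After the difference (first − rest): starting from the 18.5×11 cube (203.50 mm²), the cone at (16, 4) partially overlaps it — only the 26.55 mm² overlap (of its 27.57 mm²) is removed, clipping the outline — area = 176.95 mm². So its area = 176.95 mm². Layer 13 is larger (203.50 vs 176.95 mm²).

layer 13 (z = 3.25 mm)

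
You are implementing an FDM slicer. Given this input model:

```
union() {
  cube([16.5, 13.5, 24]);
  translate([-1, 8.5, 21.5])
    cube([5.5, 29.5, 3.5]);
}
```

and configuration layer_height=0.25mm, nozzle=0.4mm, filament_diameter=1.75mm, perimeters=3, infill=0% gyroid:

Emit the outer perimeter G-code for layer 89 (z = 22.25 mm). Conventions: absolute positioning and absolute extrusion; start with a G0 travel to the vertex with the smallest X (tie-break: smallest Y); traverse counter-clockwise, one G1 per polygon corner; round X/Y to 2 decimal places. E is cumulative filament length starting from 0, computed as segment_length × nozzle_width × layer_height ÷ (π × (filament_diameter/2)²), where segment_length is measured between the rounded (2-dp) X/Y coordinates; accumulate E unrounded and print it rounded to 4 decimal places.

G0 X-1.00 Y8.50 Z22.25
G1 X0.00 Y8.50 E0.0416
G1 X0.00 Y0.00 E0.3950
G1 X16.50 Y0.00 E1.0810
G1 X16.50 Y13.50 E1.6422
G1 X4.50 Y13.50 E2.1411
G1 X4.50 Y38.00 E3.1597
G1 X-1.00 Y38.00 E3.3884
G1 X-1.00 Y8.50 E4.6148

At z = 22.25 mm: the 16.5×13.5 cube contributes its full rectangle; the 5.5×29.5 cube at (-1, 8.5) contributes its full rectangle; Merging all regions: the regions partially overlap (shared area 22.50 mm²), so overlapping operands fuse into one piece — 1 connected region. The outline is a single polygon with 8 vertices. Extrusion per mm of travel: 0.4 × 0.25 / (π × 0.875²) = 0.041575. Accumulating E over each segment gives final E = 4.6148.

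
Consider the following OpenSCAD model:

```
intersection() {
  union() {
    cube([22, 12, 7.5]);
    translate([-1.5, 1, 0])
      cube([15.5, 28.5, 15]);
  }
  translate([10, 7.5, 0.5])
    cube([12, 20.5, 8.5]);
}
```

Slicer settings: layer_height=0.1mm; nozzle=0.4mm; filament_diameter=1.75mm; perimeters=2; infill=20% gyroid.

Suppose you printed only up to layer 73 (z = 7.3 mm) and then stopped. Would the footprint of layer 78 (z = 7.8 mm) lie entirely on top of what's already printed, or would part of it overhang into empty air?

entirely on top

Compare the two slices. At z = 7.3: the cube (footprint 22×12) is included at this height (area 264.00 mm²); the cube at (-1.5, 1) (footprint 15.5×28.5) is included at this height (area 441.75 mm²); Taking the union: the regions partially overlap — summed areas 705.75 mm² minus the doubly-counted overlap 154.00 mm² gives 551.75 mm² — area = 551.75 mm²; the cube at (10, 7.5) is present — its section is the full 12×20.5 rectangle (area 246.00 mm²); After intersecting: the 12×20.5 cube at (10, 7.5) partially overlaps the result so far; clipping to the common part keeps 118.00 mm² — area = 118.00 mm². At z = 7.8: the cube is absent (z outside [0, 7.5]); the cube at (-1.5, 1) is present — its section is the full 15.5×28.5 rectangle (area 441.75 mm²); Taking the union: only the 15.5×28.5 cube at (-1.5, 1) is present, so the union is just that shape — area = 441.75 mm²; the cube at (10, 7.5) (footprint 12×20.5) is included at this height (area 246.00 mm²); Taking the intersection: the 12×20.5 cube at (10, 7.5) partially overlaps the result so far; clipping to the common part keeps 82.00 mm² — area = 82.00 mm². Checking containment: the cross-section at z = 7.8 is a subset of the cross-section at z = 7.3.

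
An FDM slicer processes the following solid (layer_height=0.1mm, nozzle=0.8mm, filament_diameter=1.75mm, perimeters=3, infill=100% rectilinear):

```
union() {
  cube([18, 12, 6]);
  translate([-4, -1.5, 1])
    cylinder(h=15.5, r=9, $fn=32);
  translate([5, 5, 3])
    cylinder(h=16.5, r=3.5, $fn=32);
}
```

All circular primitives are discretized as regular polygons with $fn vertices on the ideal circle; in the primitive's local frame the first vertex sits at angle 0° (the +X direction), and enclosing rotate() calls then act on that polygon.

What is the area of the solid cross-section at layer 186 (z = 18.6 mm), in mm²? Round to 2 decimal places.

At z = 18.6 mm: the cube is not intersected at this z (z outside [0, 6]); the cylinder at (-4, -1.5) is absent (z outside [1, 16.5]); the r=3.5 cylinder at (5, 5) contributes a regular 32-gon of circumradius 3.5 (area = (32/2)·3.500²·sin(360°/32) = 38.24 mm²); Combining (union): only the r=3.5 cylinder at (5, 5) is present, so the union is just that shape — area = 38.24 mm². Overall, the cross-section is a single solid region. Net area = 38.24 mm².

38.24 mm²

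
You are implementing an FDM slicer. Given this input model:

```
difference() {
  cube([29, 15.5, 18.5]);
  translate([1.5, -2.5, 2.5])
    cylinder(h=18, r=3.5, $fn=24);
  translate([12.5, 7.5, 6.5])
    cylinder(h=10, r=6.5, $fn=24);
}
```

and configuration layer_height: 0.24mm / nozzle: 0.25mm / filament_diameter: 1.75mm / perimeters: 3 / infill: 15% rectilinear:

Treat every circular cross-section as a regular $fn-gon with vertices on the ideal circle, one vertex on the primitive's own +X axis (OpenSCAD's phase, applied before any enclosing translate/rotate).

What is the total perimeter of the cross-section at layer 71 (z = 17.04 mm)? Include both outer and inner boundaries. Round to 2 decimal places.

At z = 17.04 mm: the 29×15.5 cube contributes its full rectangle (perimeter 89.00 mm); the cylinder at (1.5, -2.5): section is a regular 24-gon, circumradius r=3.5 (perimeter = 2·24·3.500·sin(180°/24) = 21.93 mm); the cylinder at (12.5, 7.5) is absent (z outside [6.5, 16.5]); After the difference (first − rest): starting from the 29×15.5 cube, the r=3.5 cylinder at (1.5, -2.5) partially overlaps it — only the 2.93 mm² overlap (of its 38.05 mm²) is removed, clipping the outline — boundary = 88.68 mm. Overall, the cross-section is a single solid region. Total boundary length (outer) = 88.68 mm.

88.68 mm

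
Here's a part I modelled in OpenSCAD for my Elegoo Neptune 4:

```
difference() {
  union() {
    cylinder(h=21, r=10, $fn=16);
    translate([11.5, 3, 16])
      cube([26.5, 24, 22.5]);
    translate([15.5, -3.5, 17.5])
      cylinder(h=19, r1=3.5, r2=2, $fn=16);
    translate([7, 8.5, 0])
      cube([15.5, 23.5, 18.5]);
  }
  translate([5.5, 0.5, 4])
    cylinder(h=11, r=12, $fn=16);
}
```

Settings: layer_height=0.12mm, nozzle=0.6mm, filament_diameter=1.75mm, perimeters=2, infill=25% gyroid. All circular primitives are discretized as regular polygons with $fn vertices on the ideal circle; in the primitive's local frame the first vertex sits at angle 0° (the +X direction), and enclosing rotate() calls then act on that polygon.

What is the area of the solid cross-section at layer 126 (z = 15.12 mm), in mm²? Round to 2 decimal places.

670.40 mm²

At z = 15.12 mm: the cylinder: section is a regular 16-gon, circumradius r=10 (area = (16/2)·10.000²·sin(360°/16) = 306.15 mm²); the cube at (11.5, 3) is absent (z outside [16, 38.5]); the cone at (15.5, -3.5) is not intersected at this z (z outside [17.5, 36.5]); the 15.5×23.5 cube at (7, 8.5) contributes its full rectangle (area 364.25 mm²); Combining (union): the 2 present regions are separate (no shared area or edge), so areas and boundary lengths simply add and each stays a separate island — area = 670.40 mm²; the cylinder at (5.5, 0.5) does not reach this height (z outside [4, 15]); After the difference (first − rest): none of the subtracted shapes is present at this height, so the result so far is unchanged — area = 670.40 mm². Overall, the cross-section has 2 separate islands. Net area = 670.40 mm².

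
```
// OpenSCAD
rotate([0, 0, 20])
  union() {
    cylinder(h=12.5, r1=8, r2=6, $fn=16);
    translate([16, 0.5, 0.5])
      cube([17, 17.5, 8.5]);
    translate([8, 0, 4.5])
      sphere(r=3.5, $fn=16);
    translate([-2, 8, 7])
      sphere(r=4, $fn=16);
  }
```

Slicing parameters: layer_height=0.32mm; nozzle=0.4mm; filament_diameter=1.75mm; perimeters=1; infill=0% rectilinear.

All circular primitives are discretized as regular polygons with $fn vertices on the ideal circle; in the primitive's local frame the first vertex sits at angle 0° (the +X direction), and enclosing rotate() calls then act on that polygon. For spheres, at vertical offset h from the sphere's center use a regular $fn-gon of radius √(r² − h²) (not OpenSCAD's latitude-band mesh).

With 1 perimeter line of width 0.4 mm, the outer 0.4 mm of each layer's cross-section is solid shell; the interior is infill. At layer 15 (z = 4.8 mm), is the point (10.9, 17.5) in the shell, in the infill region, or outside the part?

shell

At z = 4.8 mm: the cone (r1=8→r2=6) has section circumradius 7.232 here — a regular 16-gon; the 17×17.5 cube at (16, 0.5) contributes its full rectangle; the r=3.5 sphere at (8, 0) contributes a regular 16-gon of circumradius √(3.5²−0.3²) = 3.487; the sphere at (-2, 8): section is a regular 16-gon, circumradius = √(r²−h²) = √(4²−2.2²) = 3.341; Combining (union): the regions partially overlap (shared area 19.84 mm²), so overlapping operands fuse into one piece — 2 connected regions; (rotated 20° about Z; rotation is an isometry so areas/perimeters/island counts are preserved). Overall, the cross-section has 2 separate islands. Undo the 20° rotation: the query point maps to (16.228, 12.717) in the un-rotated model frame. The nearest boundary edge runs (16.00, 0.50)→(16.00, 18.00); distance from the point to it = 0.23 mm. (Shell/infill is judged within the island containing the point — the largest one.) The point is inside the cross-section, 0.23 mm from the nearest boundary — within the 0.4 mm shell band (1 × 0.4).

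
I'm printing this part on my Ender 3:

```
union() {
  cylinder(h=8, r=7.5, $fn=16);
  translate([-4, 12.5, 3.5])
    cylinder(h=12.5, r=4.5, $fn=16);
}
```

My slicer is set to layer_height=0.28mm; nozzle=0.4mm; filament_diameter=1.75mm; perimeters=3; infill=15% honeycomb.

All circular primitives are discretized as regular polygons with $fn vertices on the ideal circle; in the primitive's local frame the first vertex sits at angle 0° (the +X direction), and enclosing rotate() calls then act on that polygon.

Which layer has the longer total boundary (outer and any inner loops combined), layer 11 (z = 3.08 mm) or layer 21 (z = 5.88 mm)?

Layer 11 (z = 3.08): the cylinder: section is a regular 16-gon, circumradius r=7.5 (perimeter = 2·16·7.500·sin(180°/16) = 46.82 mm); the cylinder at (-4, 12.5) is absent (z outside [3.5, 16]); Combining (union): only the r=7.5 cylinder is present, so the union is just that shape — boundary = 46.82 mm. So its perimeter = 46.82 mm. Layer 21 (z = 5.88): the cylinder: section is a regular 16-gon, circumradius r=7.5 (perimeter = 2·16·7.500·sin(180°/16) = 46.82 mm); the r=4.5 cylinder at (-4, 12.5) gives a regular 16-gon of circumradius 4.5 (constant along its height) (perimeter = 2·16·4.500·sin(180°/16) = 28.09 mm); Taking the union: the 2 present regions are separate (no shared area or edge), so areas and boundary lengths simply add and each stays a separate island — boundary = 74.91 mm. So its perimeter = 74.91 mm. Layer 21 is larger (74.91 vs 46.82 mm).

layer 21 (z = 5.88 mm)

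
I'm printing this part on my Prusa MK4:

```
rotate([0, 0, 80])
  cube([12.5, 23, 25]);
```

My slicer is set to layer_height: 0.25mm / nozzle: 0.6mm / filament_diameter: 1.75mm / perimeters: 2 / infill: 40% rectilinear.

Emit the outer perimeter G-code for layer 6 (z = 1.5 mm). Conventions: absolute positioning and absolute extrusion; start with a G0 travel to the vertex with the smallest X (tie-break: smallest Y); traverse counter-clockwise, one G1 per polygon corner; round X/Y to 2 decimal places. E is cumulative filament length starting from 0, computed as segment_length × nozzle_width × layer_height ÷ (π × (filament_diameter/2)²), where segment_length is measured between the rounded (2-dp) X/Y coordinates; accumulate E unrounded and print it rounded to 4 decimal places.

G0 X-22.65 Y3.99 Z1.50
G1 X0.00 Y0.00 E1.4343
G1 X2.17 Y12.31 E2.2138
G1 X-20.48 Y16.30 E3.6481
G1 X-22.65 Y3.99 E4.4276

At z = 1.5 mm: the 12.5×23 cube contributes its full rectangle; (rotated 80° about Z; rotation is an isometry so areas/perimeters/island counts are preserved). The outline is a single polygon with 4 vertices. Extrusion per mm of travel: 0.6 × 0.25 / (π × 0.875²) = 0.062363. Accumulating E over each segment gives final E = 4.4276.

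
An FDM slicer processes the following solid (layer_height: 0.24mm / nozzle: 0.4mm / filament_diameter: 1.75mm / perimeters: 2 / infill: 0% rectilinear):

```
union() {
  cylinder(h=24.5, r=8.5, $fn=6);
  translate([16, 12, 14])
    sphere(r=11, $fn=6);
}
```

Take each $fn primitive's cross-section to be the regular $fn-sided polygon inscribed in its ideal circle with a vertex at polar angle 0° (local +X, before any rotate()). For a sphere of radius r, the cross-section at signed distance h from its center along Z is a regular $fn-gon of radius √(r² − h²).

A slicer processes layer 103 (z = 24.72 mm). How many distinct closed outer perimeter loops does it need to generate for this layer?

At z = 24.72 mm: the cylinder is not intersected at this z (z outside [0, 24.5]); the r=11 sphere at (16, 12) contributes a regular 6-gon of circumradius √(11²−10.72²) = 2.466; Merging all regions: only the r=11 sphere at (16, 12) is present, so the union is just that shape — 1 connected region. The result has 1 disconnected region.

1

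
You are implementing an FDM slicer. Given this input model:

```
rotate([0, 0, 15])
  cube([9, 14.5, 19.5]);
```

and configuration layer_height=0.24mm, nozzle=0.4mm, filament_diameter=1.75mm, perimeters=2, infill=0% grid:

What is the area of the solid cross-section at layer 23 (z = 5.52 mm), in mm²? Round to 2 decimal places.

130.50 mm²

At z = 5.52 mm: the 9×14.5 cube contributes its full rectangle (area 130.50 mm²); (whole slice rotated 15° about Z — lengths, areas and connectivity unchanged). Overall, the cross-section is a single solid region. Net area = 130.50 mm².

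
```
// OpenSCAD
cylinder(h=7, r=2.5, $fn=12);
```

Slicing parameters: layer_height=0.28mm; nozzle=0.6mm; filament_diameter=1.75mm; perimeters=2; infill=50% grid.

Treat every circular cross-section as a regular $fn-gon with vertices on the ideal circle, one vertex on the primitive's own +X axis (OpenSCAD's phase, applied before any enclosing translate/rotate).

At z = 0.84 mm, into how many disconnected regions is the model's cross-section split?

At z = 0.84 mm: the cylinder: section is a regular 12-gon, circumradius r=2.5. The result has 1 disconnected region.

1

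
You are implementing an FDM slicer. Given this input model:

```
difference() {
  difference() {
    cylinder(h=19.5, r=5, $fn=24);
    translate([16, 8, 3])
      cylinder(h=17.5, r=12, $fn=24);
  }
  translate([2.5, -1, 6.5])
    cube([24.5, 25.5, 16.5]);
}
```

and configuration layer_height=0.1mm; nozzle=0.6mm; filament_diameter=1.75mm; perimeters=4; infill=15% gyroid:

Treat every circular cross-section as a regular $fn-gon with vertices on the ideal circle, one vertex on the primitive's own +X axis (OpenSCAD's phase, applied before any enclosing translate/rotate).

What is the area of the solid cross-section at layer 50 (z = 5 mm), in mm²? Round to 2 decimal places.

77.65 mm²

At z = 5 mm: the cylinder: section is a regular 24-gon, circumradius r=5 (area = (24/2)·5.000²·sin(360°/24) = 77.65 mm²); the r=12 cylinder at (16, 8) contributes a regular 24-gon of circumradius 12 (area = (24/2)·12.000²·sin(360°/24) = 447.24 mm²); Subtracting the remaining from the first: starting from the r=5 cylinder (77.65 mm²), the r=12 cylinder at (16, 8) misses the remaining region (no effect) — area = 77.65 mm²; the cube at (2.5, -1) is not intersected at this z (z outside [6.5, 23]); After the difference (first − rest): none of the subtracted shapes is present at this height, so that combined region is unchanged — area = 77.65 mm². Overall, the cross-section is a single solid region. Net area = 77.65 mm².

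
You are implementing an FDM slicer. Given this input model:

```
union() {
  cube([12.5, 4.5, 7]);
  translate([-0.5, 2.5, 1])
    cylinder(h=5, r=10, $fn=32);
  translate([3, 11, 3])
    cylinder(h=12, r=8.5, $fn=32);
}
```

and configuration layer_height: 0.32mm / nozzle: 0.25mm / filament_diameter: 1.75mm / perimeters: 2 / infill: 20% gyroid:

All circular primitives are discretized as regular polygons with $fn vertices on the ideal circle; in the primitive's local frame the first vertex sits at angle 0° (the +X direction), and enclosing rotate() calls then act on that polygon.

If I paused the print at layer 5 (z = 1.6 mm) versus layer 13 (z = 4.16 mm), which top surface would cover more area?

layer 13 (z = 4.16 mm)

Layer 5 (z = 1.6): the cube (footprint 12.5×4.5) is included at this height (area 56.25 mm²); the cylinder at (-0.5, 2.5): section is a regular 32-gon, circumradius r=10 (area = (32/2)·10.000²·sin(360°/32) = 312.14 mm²); the cylinder at (3, 11) does not reach this height (z outside [3, 15]); Taking the union: the regions partially overlap — summed areas 368.39 mm² minus the doubly-counted overlap 42.21 mm² gives 326.18 mm² — area = 326.18 mm². So its area = 326.18 mm². Layer 13 (z = 4.16): the cube is present — its section is the full 12.5×4.5 rectangle (area 56.25 mm²); the cylinder at (-0.5, 2.5): section is a regular 32-gon, circumradius r=10 (area = (32/2)·10.000²·sin(360°/32) = 312.14 mm²); the cylinder at (3, 11): section is a regular 32-gon, circumradius r=8.5 (area = (32/2)·8.500²·sin(360°/32) = 225.52 mm²); Merging all regions: the regions partially overlap — summed areas 593.92 mm² minus the doubly-counted overlap 146.31 mm² gives 447.61 mm² — area = 447.61 mm². So its area = 447.61 mm². Layer 13 is larger (447.61 vs 326.18 mm²).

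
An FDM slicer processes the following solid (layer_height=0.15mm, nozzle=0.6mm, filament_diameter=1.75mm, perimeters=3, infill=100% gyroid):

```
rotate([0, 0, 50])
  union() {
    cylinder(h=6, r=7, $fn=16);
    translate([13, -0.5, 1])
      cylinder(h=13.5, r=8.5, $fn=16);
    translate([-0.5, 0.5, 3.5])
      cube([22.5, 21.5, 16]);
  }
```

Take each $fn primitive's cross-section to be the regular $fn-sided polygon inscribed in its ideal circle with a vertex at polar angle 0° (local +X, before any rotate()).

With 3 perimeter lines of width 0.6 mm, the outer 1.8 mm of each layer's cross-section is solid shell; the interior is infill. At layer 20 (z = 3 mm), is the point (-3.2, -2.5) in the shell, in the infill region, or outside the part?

infill

At z = 3 mm: the r=7 cylinder gives a regular 16-gon of circumradius 7 (constant along its height); the r=8.5 cylinder at (13, -0.5) contributes a regular 16-gon of circumradius 8.5; the cube at (-0.5, 0.5) is absent (z outside [3.5, 19.5]); Merging all regions: the regions partially overlap (shared area 12.47 mm²), so overlapping operands fuse into one piece — 1 connected region; (whole slice rotated 50° about Z — lengths, areas and connectivity unchanged). Overall, the cross-section is a single solid region. Undo the 50° rotation: the query point maps to (-3.972, 0.844) in the un-rotated model frame. The nearest boundary edge runs (-7.00, 0.00)→(-6.47, 2.68); distance from the point to it = 2.81 mm. The point is inside the cross-section and 2.81 mm from the nearest boundary — more than the 1.8 mm shell width (3 × 0.6), so it's in the infill interior.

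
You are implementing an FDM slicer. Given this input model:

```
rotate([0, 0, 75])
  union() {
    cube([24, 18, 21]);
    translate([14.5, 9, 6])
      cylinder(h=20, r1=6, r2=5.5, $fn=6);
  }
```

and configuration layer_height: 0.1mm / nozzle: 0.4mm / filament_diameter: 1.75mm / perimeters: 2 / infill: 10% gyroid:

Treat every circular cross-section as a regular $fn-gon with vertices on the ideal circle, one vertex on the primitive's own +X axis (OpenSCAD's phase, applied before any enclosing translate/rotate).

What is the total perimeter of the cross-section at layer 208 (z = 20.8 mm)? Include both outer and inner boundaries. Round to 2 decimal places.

At z = 20.8 mm: the cube is present — its section is the full 24×18 rectangle (perimeter 84.00 mm); the cone at (14.5, 9) (r1=6→r2=5.5) has section circumradius 5.630 here — a regular 6-gon (perimeter = 2·6·5.630·sin(180°/6) = 33.78 mm); Merging all regions: the cone at (14.5, 9) lies entirely inside the 24×18 cube, so the union is just the 24×18 cube — boundary = 84.00 mm; (rotated 75° about Z; rotation is an isometry so areas/perimeters/island counts are preserved). Overall, the cross-section is a single solid region. Total boundary length (outer) = 84.00 mm.

84.00 mm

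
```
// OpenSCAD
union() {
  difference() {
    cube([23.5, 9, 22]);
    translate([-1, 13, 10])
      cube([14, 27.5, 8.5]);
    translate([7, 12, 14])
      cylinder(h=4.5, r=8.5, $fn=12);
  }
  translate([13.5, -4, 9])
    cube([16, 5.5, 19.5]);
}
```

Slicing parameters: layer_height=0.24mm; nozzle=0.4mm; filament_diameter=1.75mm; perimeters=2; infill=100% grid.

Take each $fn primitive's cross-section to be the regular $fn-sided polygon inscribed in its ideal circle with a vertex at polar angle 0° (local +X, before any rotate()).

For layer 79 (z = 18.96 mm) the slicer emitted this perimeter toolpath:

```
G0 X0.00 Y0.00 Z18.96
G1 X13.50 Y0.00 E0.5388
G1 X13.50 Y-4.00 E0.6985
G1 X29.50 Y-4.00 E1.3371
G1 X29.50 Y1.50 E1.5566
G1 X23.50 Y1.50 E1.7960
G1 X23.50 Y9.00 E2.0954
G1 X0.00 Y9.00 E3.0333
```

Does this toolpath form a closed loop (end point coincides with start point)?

no

Start point (G0): (0.00, 0.00). End point (last G1): the path does not return to the start — open.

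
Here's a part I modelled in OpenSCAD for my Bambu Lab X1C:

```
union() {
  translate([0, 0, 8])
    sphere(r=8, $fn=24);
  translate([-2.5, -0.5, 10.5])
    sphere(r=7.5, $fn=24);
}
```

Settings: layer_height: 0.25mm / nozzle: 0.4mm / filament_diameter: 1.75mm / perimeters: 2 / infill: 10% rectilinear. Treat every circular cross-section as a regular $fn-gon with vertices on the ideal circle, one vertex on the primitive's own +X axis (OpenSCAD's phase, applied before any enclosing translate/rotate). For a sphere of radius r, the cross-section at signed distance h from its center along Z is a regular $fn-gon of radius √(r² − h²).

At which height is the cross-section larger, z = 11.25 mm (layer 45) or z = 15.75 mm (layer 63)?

layer 45 (z = 11.25 mm)

Layer 45 (z = 11.25): the r=8 sphere contributes a regular 24-gon of circumradius √(8²−3.25²) = 7.310 (area = (24/2)·7.310²·sin(360°/24) = 165.97 mm²); the r=7.5 sphere at (-2.5, -0.5) slices to a regular 24-gon of circumradius 7.462 (√(r²−h²) with h=0.75 from center) (area = (24/2)·7.462²·sin(360°/24) = 172.96 mm²); Merging all regions: the regions partially overlap — summed areas 338.92 mm² minus the doubly-counted overlap 132.13 mm² gives 206.79 mm² — area = 206.79 mm². So its area = 206.79 mm². Layer 63 (z = 15.75): the r=8 sphere slices to a regular 24-gon of circumradius 1.984 (√(r²−h²) with h=7.75 from center) (area = (24/2)·1.984²·sin(360°/24) = 12.23 mm²); the r=7.5 sphere at (-2.5, -0.5) contributes a regular 24-gon of circumradius √(7.5²−5.25²) = 5.356 (area = (24/2)·5.356²·sin(360°/24) = 89.10 mm²); Taking the union: the r=8 sphere lies entirely inside the r=7.5 sphere at (-2.5, -0.5), so the union is just the r=7.5 sphere at (-2.5, -0.5) — area = 89.10 mm². So its area = 89.10 mm². Layer 45 is larger (206.79 vs 89.10 mm²).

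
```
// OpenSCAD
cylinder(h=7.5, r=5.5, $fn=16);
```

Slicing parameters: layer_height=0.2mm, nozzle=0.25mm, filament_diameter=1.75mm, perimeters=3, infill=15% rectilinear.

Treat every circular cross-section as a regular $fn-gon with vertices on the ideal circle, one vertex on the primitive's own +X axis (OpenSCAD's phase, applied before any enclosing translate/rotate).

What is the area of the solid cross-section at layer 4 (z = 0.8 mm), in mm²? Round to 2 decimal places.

92.61 mm²

At z = 0.8 mm: the r=5.5 cylinder contributes a regular 16-gon of circumradius 5.5 (area = (16/2)·5.500²·sin(360°/16) = 92.61 mm²). Overall, the cross-section is a single solid region. Net area = 92.61 mm².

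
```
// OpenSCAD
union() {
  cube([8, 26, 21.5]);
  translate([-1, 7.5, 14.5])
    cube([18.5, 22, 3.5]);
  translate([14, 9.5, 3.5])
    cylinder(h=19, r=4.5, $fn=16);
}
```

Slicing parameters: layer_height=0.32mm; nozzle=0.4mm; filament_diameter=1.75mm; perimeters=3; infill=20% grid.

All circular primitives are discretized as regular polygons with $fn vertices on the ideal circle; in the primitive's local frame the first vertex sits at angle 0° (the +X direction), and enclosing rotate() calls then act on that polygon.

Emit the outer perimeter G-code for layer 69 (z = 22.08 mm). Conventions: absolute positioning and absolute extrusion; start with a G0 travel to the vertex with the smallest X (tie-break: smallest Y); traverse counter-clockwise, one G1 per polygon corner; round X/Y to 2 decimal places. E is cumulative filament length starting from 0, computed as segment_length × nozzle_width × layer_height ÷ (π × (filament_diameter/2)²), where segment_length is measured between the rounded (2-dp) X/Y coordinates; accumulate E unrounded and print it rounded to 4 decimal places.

G0 X9.50 Y9.50 Z22.08
G1 X9.84 Y7.78 E0.0933
G1 X10.82 Y6.32 E0.1869
G1 X12.28 Y5.34 E0.2805
G1 X14.00 Y5.00 E0.3738
G1 X15.72 Y5.34 E0.4671
G1 X17.18 Y6.32 E0.5606
G1 X18.16 Y7.78 E0.6542
G1 X18.50 Y9.50 E0.7475
G1 X18.16 Y11.22 E0.8408
G1 X17.18 Y12.68 E0.9344
G1 X15.72 Y13.66 E1.0280
G1 X14.00 Y14.00 E1.1213
G1 X12.28 Y13.66 E1.2146
G1 X10.82 Y12.68 E1.3082
G1 X9.84 Y11.22 E1.4017
G1 X9.50 Y9.50 E1.4950

At z = 22.08 mm: the cube is absent (z outside [0, 21.5]); the cube at (-1, 7.5) does not reach this height (z outside [14.5, 18]); the r=4.5 cylinder at (14, 9.5) gives a regular 16-gon of circumradius 4.5 (constant along its height); Merging all regions: only the r=4.5 cylinder at (14, 9.5) is present, so the union is just that shape — 1 connected region. The outline is a single polygon with 16 vertices. Extrusion per mm of travel: 0.4 × 0.32 / (π × 0.875²) = 0.053216. Accumulating E over each segment gives final E = 1.4950.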